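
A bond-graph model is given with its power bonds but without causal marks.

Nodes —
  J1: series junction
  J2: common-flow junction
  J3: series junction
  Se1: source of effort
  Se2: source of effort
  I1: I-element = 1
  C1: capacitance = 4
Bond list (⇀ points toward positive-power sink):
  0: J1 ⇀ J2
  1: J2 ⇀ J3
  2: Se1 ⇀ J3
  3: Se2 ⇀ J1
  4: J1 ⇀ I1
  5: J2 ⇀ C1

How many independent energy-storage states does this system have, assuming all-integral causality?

b2 stroke→J3  (source Se1 imposes e)
b3 stroke→J1  (Se2 (Se) sets effort on bond)
b1 stroke→J2  (closing 1-jn rule on J3)
b4 stroke→I1  (I1 integral (f out))
b0 stroke→J1  (J1 flow already set via bond 4)
b5 stroke→J2  (common-f at J2 fixed by 0)

2  (C1, I1 all integral)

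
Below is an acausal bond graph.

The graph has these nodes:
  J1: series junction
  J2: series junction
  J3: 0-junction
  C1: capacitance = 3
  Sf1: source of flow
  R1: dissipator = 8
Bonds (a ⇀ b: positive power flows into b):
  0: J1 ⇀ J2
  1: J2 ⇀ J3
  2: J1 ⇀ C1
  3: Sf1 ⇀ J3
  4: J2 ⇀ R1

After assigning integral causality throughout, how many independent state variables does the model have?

1  (C1 all integral)

b3 |Sf1  (Sf1 fixes flow; stroke at Sf1)
b1 |J3  (J3 needs exactly one e-in)
b0 |J2  (1-jn J2 has f-setter on 1)
b4 |J2  (common-f at J2 fixed by 1)
b2 |J1  (J1 flow already set via bond 0)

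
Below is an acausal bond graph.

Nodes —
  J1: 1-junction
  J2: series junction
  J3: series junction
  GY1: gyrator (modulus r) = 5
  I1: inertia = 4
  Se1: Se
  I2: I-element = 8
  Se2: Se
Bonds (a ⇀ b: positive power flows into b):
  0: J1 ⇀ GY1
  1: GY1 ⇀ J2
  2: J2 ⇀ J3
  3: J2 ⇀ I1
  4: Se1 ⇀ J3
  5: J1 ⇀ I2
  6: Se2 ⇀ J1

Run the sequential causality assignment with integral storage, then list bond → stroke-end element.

#4 |J3  (Se1: effort source, stroke at far end)
#6 |J1  (Se2 (Se) sets effort on bond)
#2 |J2  (only one flow-in slot at J3)
#3 |I1  (I1: I, integral causality)
#1 |J2  (J2 flow already set via bond 3)
#0 |J1  (GY GY1: same side as bond 1)
#5 |I2  (only one flow-in slot at J1)

#0 stroke→J1
#1 stroke→J2
#2 stroke→J2
#3 stroke→I1
#4 stroke→J3
#5 stroke→I2
#6 stroke→J1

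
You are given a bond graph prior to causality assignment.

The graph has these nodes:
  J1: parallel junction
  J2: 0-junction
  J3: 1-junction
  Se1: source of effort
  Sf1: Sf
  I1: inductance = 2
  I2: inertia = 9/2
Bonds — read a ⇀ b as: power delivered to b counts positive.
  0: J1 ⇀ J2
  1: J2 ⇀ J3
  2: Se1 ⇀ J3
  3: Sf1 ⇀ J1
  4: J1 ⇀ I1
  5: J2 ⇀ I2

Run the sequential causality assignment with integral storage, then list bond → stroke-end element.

bond 0 stroke→J1
bond 1 stroke→J2
bond 2 stroke→J3
bond 3 stroke→Sf1
bond 4 stroke→I1
bond 5 stroke→I2

b2 |J3  (Se1 (Se) sets effort on bond)
b3 |Sf1  (source Sf1 imposes f)
b1 |J2  (J3 needs exactly one f-in)
b0 |J1  (0-jn J2 has e-setter on 1)
b5 |I2  (common-e at J2 fixed by 1)
b4 |I1  (0-jn J1 has e-setter on 0)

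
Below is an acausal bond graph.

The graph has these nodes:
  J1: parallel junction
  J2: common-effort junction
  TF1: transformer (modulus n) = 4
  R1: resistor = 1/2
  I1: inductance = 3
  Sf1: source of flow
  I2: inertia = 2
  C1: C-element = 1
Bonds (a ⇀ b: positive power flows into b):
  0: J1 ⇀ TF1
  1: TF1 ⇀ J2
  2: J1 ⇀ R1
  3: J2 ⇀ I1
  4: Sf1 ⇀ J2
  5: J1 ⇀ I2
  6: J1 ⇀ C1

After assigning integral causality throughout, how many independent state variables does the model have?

b4 stroke at Sf1  (source Sf1 imposes f)
b3 stroke at I1  (I1 integral (f out))
b1 stroke at J2  (J2 needs exactly one e-in)
b0 stroke at TF1  (TF1: transformer flips bond 1)
b5 stroke at I2  (I2: I, integral causality)
b6 stroke at J1  (C1 integral (e out))
b2 stroke at R1  (0-jn J1 has e-setter on 6)

3  (C1, I1, I2 all integral)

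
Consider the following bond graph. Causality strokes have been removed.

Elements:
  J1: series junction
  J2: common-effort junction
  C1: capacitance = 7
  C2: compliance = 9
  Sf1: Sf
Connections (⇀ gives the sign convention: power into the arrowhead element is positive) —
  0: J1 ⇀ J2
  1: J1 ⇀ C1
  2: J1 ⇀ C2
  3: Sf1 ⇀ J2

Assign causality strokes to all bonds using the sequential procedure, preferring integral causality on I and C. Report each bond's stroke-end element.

bond 3 stroke→Sf1  (Sf1 fixes flow; stroke at Sf1)
bond 0 stroke→J2  (closing 0-jn rule on J2)
bond 1 stroke→J1  (common-f at J1 fixed by 0)
bond 2 stroke→J1  (J1: bond 0 brought flow, rest push out)

#0 stroke at J2
#1 stroke at J1
#2 stroke at J1
#3 stroke at Sf1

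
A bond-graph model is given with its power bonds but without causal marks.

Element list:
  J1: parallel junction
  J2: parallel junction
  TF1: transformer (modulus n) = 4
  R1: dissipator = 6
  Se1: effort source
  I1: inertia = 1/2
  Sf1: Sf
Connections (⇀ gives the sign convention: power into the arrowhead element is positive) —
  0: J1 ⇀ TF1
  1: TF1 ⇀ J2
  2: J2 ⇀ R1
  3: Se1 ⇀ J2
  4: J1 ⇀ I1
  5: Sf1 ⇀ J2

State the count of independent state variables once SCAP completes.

bond 3 stroke→J2  (source Se1 imposes e)
bond 5 stroke→Sf1  (Sf1 (Sf) sets flow on bond)
bond 1 stroke→TF1  (common-e at J2 fixed by 3)
bond 2 stroke→R1  (J2: bond 3 brought effort, rest push out)
bond 0 stroke→J1  (TF TF1: opposite of bond 1)
bond 4 stroke→I1  (0-jn J1 has e-setter on 0)

1  (I1 all integral)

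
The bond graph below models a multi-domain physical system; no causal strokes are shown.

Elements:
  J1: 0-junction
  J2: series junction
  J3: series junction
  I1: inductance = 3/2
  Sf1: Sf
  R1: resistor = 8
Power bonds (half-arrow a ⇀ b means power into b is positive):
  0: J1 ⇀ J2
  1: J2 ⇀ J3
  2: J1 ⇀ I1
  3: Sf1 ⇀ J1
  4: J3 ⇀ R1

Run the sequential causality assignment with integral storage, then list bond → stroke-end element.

#0 stroke at J1
#1 stroke at J2
#2 stroke at I1
#3 stroke at Sf1
#4 stroke at J3

bond 3 →Sf1  (source Sf1 imposes f)
bond 2 →I1  (prefer integral on I1)
bond 0 →J1  (J1 needs exactly one e-in)
bond 1 →J2  (J2: bond 0 brought flow, rest push out)
bond 4 →J3  (J3 flow already set via bond 1)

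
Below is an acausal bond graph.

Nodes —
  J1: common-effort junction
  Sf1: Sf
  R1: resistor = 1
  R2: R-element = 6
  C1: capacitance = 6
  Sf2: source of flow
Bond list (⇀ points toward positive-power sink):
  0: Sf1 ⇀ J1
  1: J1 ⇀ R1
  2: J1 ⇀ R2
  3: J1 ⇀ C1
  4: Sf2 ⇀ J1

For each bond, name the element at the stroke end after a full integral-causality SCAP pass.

#0 stroke→Sf1  (Sf1 (Sf) sets flow on bond)
#4 stroke→Sf2  (Sf2 (Sf) sets flow on bond)
#3 stroke→J1  (prefer integral on C1)
#1 stroke→R1  (0-jn J1 has e-setter on 3)
#2 stroke→R2  (J1 effort already set via bond 3)

#0 |Sf1
#1 |R1
#2 |R2
#3 |J1
#4 |Sf2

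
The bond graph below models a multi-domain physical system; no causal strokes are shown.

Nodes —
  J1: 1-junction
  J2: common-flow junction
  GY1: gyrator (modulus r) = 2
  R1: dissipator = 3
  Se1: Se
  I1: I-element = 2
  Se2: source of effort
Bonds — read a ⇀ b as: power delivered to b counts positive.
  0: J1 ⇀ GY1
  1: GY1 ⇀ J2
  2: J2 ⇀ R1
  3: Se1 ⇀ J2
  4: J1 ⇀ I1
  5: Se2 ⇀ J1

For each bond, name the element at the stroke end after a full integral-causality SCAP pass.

bond 3 →J2  (Se1: effort source, stroke at far end)
bond 5 →J1  (Se2 (Se) sets effort on bond)
bond 4 →I1  (prefer integral on I1)
bond 0 →J1  (J1 flow already set via bond 4)
bond 1 →J2  (through GY1, causality inverts; strokes same side of GY1)
bond 2 →R1  (only one flow-in slot at J2)

β0 →J1
β1 →J2
β2 →R1
β3 →J2
β4 →I1
β5 →J1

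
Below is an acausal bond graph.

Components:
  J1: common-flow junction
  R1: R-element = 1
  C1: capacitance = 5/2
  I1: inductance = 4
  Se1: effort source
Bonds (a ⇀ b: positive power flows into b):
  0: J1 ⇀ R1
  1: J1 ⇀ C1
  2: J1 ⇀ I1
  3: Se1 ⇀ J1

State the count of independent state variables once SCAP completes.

#3 |J1  (Se1 (Se) sets effort on bond)
#1 |J1  (prefer integral on C1)
#2 |I1  (I1: I, integral causality)
#0 |J1  (J1 flow already set via bond 2)

2  (C1, I1 all integral)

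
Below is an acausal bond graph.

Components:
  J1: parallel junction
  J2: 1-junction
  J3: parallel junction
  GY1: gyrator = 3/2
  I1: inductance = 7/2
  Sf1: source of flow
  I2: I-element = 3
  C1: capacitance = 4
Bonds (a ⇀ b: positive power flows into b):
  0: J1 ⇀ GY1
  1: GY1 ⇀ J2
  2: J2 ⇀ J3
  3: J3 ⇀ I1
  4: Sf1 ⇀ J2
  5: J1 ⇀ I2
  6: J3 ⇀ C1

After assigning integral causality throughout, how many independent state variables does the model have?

β4 →Sf1  (Sf1 (Sf) sets flow on bond)
β1 →J2  (J2: bond 4 brought flow, rest push out)
β2 →J2  (J2 flow already set via bond 4)
β0 →J1  (GY GY1: same side as bond 1)
β5 →I2  (common-e at J1 fixed by 0)
β3 →I1  (I1 outputs flow p/I1)
β6 →J3  (only one effort-in slot at J3)

3  (C1, I1, I2 all integral)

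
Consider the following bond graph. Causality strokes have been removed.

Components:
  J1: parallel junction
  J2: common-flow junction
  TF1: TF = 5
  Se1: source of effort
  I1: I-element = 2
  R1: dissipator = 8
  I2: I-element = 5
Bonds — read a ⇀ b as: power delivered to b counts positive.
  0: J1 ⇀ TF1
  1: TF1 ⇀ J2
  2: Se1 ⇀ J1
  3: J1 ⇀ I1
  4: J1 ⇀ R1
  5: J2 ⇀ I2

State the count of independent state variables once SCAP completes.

2  (I1, I2 all integral)

bond 2 →J1  (Se1 (Se) sets effort on bond)
bond 0 →TF1  (common-e at J1 fixed by 2)
bond 3 →I1  (J1: bond 2 brought effort, rest push out)
bond 4 →R1  (J1: bond 2 brought effort, rest push out)
bond 1 →J2  (through TF1, causality passes straight; one stroke at TF1)
bond 5 →I2  (J2 needs exactly one f-in)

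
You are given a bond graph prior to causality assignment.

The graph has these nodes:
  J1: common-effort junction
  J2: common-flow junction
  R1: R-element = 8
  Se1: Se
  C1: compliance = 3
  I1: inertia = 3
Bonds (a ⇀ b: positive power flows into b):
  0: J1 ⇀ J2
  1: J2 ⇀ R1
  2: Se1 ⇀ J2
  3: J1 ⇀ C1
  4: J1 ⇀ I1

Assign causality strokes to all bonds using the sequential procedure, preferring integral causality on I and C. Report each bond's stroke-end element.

bond 0 stroke at J2
bond 1 stroke at R1
bond 2 stroke at J2
bond 3 stroke at J1
bond 4 stroke at I1

bond 2 |J2  (Se1 (Se) sets effort on bond)
bond 3 |J1  (C1 outputs effort q/C1)
bond 0 |J2  (J1: bond 3 brought effort, rest push out)
bond 4 |I1  (common-e at J1 fixed by 3)
bond 1 |R1  (J2 needs exactly one f-in)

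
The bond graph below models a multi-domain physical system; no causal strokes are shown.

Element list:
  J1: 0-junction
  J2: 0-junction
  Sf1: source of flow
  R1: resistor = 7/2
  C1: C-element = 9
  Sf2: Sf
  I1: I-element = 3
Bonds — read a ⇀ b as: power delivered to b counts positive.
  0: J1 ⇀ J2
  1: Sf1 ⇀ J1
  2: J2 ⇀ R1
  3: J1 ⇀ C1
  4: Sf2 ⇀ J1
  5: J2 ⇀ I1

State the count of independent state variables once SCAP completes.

2  (C1, I1 all integral)

b1 stroke→Sf1  (source Sf1 imposes f)
b4 stroke→Sf2  (Sf2 fixes flow; stroke at Sf2)
b3 stroke→J1  (C1 outputs effort q/C1)
b0 stroke→J2  (common-e at J1 fixed by 3)
b2 stroke→R1  (J2 effort already set via bond 0)
b5 stroke→I1  (common-e at J2 fixed by 0)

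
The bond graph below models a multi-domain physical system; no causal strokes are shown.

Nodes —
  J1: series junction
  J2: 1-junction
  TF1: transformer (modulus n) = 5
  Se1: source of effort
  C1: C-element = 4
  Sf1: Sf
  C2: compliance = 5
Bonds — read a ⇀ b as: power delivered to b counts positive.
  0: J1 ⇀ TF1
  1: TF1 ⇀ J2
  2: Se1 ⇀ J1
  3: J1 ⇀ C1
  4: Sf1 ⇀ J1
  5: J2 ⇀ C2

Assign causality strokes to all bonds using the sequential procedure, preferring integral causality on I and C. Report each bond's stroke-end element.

β2 |J1  (Se1: effort source, stroke at far end)
β4 |Sf1  (Sf1: flow source, stroke at near end)
β0 |J1  (1-jn J1 has f-setter on 4)
β3 |J1  (common-f at J1 fixed by 4)
β1 |TF1  (TF TF1: opposite of bond 0)
β5 |J2  (1-jn J2 has f-setter on 1)

β0 stroke at J1
β1 stroke at TF1
β2 stroke at J1
β3 stroke at J1
β4 stroke at Sf1
β5 stroke at J2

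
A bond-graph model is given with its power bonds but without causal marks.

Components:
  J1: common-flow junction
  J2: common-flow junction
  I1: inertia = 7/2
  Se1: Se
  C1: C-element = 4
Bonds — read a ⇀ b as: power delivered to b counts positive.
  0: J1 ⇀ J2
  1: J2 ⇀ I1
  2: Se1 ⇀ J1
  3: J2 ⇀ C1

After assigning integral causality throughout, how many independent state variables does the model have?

#2 stroke→J1  (source Se1 imposes e)
#0 stroke→J2  (closing 1-jn rule on J1)
#1 stroke→I1  (I1 outputs flow p/I1)
#3 stroke→J2  (J2: bond 1 brought flow, rest push out)

2  (C1, I1 all integral)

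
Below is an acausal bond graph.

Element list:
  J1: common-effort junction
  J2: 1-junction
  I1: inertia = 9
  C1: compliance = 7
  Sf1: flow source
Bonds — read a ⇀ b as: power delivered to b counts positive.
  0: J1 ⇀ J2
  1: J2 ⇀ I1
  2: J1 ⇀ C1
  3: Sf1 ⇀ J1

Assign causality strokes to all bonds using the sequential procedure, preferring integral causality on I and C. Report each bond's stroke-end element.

β0 stroke at J2
β1 stroke at I1
β2 stroke at J1
β3 stroke at Sf1

b3 |Sf1  (Sf1 fixes flow; stroke at Sf1)
b1 |I1  (I1: I, integral causality)
b0 |J2  (1-jn J2 has f-setter on 1)
b2 |J1  (only one effort-in slot at J1)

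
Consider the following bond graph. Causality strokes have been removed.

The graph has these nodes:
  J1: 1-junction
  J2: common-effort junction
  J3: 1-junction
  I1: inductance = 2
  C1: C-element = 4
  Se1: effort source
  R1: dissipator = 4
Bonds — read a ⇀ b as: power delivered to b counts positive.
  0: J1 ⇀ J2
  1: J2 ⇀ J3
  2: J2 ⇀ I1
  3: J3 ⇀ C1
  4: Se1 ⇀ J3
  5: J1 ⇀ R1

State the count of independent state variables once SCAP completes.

#4 stroke at J3  (Se1 (Se) sets effort on bond)
#2 stroke at I1  (I1: I, integral causality)
#3 stroke at J3  (C1 integral (e out))
#1 stroke at J2  (J3: last free bond brings flow in)
#0 stroke at J1  (0-jn J2 has e-setter on 1)
#5 stroke at R1  (J1 needs exactly one f-in)

2  (C1, I1 all integral)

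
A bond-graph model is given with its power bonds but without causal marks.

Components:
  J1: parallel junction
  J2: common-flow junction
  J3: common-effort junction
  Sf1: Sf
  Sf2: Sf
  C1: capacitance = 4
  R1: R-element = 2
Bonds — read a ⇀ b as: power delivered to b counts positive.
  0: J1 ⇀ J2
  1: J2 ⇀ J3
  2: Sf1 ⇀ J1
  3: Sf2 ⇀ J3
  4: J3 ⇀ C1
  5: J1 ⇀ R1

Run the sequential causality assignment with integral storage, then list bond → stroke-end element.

b0 |J1
b1 |J2
b2 |Sf1
b3 |Sf2
b4 |J3
b5 |R1

b2 |Sf1  (Sf1: flow source, stroke at near end)
b3 |Sf2  (Sf2: flow source, stroke at near end)
b4 |J3  (C1: C, integral causality)
b1 |J2  (J3 effort already set via bond 4)
b0 |J1  (closing 1-jn rule on J2)
b5 |R1  (common-e at J1 fixed by 0)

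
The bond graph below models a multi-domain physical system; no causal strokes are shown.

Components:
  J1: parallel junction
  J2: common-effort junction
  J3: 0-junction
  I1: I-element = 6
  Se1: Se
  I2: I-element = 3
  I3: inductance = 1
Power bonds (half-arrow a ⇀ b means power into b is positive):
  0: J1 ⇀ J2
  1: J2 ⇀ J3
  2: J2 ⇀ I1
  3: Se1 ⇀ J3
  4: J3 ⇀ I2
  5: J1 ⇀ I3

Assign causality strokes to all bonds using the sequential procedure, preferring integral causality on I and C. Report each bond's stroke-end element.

β3 |J3  (Se1 (Se) sets effort on bond)
β1 |J2  (J3: bond 3 brought effort, rest push out)
β4 |I2  (common-e at J3 fixed by 3)
β0 |J1  (0-jn J2 has e-setter on 1)
β2 |I1  (J2 effort already set via bond 1)
β5 |I3  (J1: bond 0 brought effort, rest push out)

β0 →J1
β1 →J2
β2 →I1
β3 →J3
β4 →I2
β5 →I3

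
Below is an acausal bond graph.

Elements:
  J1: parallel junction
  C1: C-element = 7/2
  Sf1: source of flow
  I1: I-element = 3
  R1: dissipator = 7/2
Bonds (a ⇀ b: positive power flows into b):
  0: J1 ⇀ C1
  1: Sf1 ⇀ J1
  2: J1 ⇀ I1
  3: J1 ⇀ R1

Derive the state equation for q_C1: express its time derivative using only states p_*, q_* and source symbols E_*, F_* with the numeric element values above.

dq_C1/dt = F_Sf1 - p_I1/3 - 4*q_C1/49

b1 |Sf1  (Sf1 (Sf) sets flow on bond)
b0 |J1  (prefer integral on C1)
b2 |I1  (J1: bond 0 brought effort, rest push out)
b3 |R1  (common-e at J1 fixed by 0)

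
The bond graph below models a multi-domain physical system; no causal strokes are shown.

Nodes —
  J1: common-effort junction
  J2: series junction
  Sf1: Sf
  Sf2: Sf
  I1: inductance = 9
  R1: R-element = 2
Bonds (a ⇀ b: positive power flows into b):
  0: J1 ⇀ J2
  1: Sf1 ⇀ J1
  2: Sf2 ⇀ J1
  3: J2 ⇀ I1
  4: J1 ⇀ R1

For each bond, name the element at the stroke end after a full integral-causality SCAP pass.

b1 |Sf1  (Sf1 (Sf) sets flow on bond)
b2 |Sf2  (source Sf2 imposes f)
b3 |I1  (prefer integral on I1)
b0 |J2  (J2: bond 3 brought flow, rest push out)
b4 |J1  (J1 needs exactly one e-in)

β0 stroke→J2
β1 stroke→Sf1
β2 stroke→Sf2
β3 stroke→I1
β4 stroke→J1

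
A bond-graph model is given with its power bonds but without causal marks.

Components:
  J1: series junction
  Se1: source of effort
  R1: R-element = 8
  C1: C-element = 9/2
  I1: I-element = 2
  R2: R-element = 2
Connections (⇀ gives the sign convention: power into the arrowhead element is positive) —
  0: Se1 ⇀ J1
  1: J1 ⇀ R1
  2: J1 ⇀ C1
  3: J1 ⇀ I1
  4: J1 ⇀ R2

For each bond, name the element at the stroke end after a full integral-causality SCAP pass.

#0 stroke at J1
#1 stroke at J1
#2 stroke at J1
#3 stroke at I1
#4 stroke at J1

bond 0 |J1  (Se1 fixes effort; stroke away)
bond 2 |J1  (C1: C, integral causality)
bond 3 |I1  (I1: I, integral causality)
bond 1 |J1  (J1 flow already set via bond 3)
bond 4 |J1  (J1: bond 3 brought flow, rest push out)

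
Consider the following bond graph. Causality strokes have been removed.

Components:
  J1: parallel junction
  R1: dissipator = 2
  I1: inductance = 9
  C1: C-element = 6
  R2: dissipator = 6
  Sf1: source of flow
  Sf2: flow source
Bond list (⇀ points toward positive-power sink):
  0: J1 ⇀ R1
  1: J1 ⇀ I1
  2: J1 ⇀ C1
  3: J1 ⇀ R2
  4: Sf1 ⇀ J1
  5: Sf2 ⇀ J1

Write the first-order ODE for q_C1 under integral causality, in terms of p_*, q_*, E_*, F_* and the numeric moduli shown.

#4 →Sf1  (Sf1: flow source, stroke at near end)
#5 →Sf2  (Sf2 fixes flow; stroke at Sf2)
#1 →I1  (I1 integral (f out))
#2 →J1  (C1 outputs effort q/C1)
#0 →R1  (J1 effort already set via bond 2)
#3 →R2  (J1 effort already set via bond 2)

dq_C1/dt = F_Sf1 + F_Sf2 - p_I1/9 - q_C1/9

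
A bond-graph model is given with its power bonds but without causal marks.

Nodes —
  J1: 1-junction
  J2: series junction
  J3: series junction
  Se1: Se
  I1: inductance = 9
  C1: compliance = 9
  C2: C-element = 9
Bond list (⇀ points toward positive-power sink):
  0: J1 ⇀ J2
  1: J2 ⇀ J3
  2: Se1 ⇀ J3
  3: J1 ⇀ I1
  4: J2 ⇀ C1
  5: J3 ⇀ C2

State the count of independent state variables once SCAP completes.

b2 stroke at J3  (Se1 (Se) sets effort on bond)
b3 stroke at I1  (I1 integral (f out))
b0 stroke at J1  (J1 flow already set via bond 3)
b1 stroke at J2  (J2: bond 0 brought flow, rest push out)
b4 stroke at J2  (common-f at J2 fixed by 0)
b5 stroke at J3  (J3: bond 1 brought flow, rest push out)

3  (C1, C2, I1 all integral)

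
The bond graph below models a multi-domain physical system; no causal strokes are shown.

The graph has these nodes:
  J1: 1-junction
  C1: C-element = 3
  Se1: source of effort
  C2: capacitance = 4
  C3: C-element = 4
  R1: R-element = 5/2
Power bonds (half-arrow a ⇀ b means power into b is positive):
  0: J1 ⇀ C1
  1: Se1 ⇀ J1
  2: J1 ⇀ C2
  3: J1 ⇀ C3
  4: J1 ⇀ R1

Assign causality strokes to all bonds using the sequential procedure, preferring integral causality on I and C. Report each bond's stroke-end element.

#1 →J1  (Se1 fixes effort; stroke away)
#0 →J1  (C1: C, integral causality)
#2 →J1  (C2 integral (e out))
#3 →J1  (prefer integral on C3)
#4 →R1  (only one flow-in slot at J1)

b0 |J1
b1 |J1
b2 |J1
b3 |J1
b4 |R1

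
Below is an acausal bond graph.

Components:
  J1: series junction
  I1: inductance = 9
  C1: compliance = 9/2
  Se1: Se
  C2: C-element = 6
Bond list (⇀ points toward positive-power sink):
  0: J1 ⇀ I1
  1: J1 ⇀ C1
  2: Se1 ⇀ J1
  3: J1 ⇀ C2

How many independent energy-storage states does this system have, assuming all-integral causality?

bond 2 →J1  (Se1 fixes effort; stroke away)
bond 0 →I1  (I1 outputs flow p/I1)
bond 1 →J1  (J1 flow already set via bond 0)
bond 3 →J1  (J1: bond 0 brought flow, rest push out)

3  (C1, C2, I1 all integral)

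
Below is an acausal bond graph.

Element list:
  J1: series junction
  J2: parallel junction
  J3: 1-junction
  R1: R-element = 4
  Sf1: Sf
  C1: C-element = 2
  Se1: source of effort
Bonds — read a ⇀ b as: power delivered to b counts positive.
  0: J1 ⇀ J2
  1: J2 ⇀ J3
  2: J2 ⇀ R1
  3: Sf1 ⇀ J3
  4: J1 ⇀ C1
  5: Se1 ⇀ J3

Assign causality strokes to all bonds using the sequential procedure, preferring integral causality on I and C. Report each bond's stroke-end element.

#0 |J2
#1 |J3
#2 |R1
#3 |Sf1
#4 |J1
#5 |J3

bond 3 |Sf1  (Sf1 fixes flow; stroke at Sf1)
bond 5 |J3  (Se1 fixes effort; stroke away)
bond 1 |J3  (1-jn J3 has f-setter on 3)
bond 4 |J1  (C1: C, integral causality)
bond 0 |J2  (J1: last free bond brings flow in)
bond 2 |R1  (J2: bond 0 brought effort, rest push out)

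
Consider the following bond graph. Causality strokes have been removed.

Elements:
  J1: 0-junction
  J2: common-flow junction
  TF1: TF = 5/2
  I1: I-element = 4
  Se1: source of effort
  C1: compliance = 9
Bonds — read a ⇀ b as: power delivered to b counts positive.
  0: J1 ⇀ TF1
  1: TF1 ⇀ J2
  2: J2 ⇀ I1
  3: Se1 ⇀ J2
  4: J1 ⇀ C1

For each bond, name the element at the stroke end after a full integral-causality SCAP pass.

bond 0 |TF1
bond 1 |J2
bond 2 |I1
bond 3 |J2
bond 4 |J1

bond 3 stroke at J2  (Se1 fixes effort; stroke away)
bond 2 stroke at I1  (prefer integral on I1)
bond 1 stroke at J2  (J2 flow already set via bond 2)
bond 0 stroke at TF1  (through TF1, causality passes straight; one stroke at TF1)
bond 4 stroke at J1  (J1 needs exactly one e-in)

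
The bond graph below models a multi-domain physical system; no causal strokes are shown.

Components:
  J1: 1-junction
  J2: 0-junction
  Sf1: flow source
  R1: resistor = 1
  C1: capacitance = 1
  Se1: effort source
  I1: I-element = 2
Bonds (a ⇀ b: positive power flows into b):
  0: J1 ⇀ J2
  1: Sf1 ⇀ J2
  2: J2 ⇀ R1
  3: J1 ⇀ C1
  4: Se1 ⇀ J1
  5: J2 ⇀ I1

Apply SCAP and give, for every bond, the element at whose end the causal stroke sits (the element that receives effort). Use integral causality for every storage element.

bond 0 stroke→J2
bond 1 stroke→Sf1
bond 2 stroke→R1
bond 3 stroke→J1
bond 4 stroke→J1
bond 5 stroke→I1

b1 →Sf1  (Sf1: flow source, stroke at near end)
b4 →J1  (Se1: effort source, stroke at far end)
b3 →J1  (C1 integral (e out))
b0 →J2  (J1: last free bond brings flow in)
b2 →R1  (0-jn J2 has e-setter on 0)
b5 →I1  (J2: bond 0 brought effort, rest push out)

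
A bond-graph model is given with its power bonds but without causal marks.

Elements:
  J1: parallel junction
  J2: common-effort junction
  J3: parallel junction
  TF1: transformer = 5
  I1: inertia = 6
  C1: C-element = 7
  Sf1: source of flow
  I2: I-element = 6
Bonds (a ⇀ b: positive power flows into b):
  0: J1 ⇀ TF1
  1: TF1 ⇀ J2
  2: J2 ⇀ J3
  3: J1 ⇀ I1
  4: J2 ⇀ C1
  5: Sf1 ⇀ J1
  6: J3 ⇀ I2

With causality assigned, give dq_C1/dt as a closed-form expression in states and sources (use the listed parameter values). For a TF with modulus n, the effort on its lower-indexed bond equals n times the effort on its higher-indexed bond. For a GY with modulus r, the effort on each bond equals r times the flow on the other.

dq_C1/dt = 5*F_Sf1 - 5*p_I1/6 - p_I2/6

β5 →Sf1  (Sf1 (Sf) sets flow on bond)
β3 →I1  (I1: I, integral causality)
β0 →J1  (J1: last free bond brings effort in)
β1 →TF1  (TF TF1: opposite of bond 0)
β4 →J2  (C1 outputs effort q/C1)
β2 →J3  (0-jn J2 has e-setter on 4)
β6 →I2  (0-jn J3 has e-setter on 2)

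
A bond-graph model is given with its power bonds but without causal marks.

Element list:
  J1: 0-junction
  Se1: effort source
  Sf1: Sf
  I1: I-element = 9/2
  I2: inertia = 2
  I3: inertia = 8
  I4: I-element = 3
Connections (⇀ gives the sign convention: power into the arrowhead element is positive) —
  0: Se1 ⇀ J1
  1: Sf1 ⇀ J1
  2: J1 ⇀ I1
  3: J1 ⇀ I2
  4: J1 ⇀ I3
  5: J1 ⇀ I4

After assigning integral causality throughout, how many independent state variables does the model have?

#0 →J1  (Se1 fixes effort; stroke away)
#1 →Sf1  (Sf1: flow source, stroke at near end)
#2 →I1  (J1: bond 0 brought effort, rest push out)
#3 →I2  (0-jn J1 has e-setter on 0)
#4 →I3  (0-jn J1 has e-setter on 0)
#5 →I4  (0-jn J1 has e-setter on 0)

4  (I1, I2, I3, I4 all integral)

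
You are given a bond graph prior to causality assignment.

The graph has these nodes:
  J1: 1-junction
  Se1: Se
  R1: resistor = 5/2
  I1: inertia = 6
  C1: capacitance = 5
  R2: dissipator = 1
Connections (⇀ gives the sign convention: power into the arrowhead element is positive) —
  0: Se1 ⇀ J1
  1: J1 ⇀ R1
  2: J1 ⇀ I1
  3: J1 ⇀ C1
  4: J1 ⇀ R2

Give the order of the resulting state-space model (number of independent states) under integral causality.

β0 →J1  (Se1: effort source, stroke at far end)
β2 →I1  (I1: I, integral causality)
β1 →J1  (J1 flow already set via bond 2)
β3 →J1  (J1: bond 2 brought flow, rest push out)
β4 →J1  (J1: bond 2 brought flow, rest push out)

2  (C1, I1 all integral)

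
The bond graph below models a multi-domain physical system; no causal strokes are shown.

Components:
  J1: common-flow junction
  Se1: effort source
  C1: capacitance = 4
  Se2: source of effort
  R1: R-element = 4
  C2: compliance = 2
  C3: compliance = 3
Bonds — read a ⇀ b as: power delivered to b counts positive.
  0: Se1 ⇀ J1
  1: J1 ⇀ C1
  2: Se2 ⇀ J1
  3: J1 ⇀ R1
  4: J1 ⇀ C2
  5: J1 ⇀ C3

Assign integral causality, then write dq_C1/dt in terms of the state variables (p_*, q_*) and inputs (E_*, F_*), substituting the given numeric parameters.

dq_C1/dt = E_Se1/4 + E_Se2/4 - q_C1/16 - q_C2/8 - q_C3/12

#0 →J1  (source Se1 imposes e)
#2 →J1  (source Se2 imposes e)
#1 →J1  (C1: C, integral causality)
#4 →J1  (C2 integral (e out))
#5 →J1  (C3: C, integral causality)
#3 →R1  (only one flow-in slot at J1)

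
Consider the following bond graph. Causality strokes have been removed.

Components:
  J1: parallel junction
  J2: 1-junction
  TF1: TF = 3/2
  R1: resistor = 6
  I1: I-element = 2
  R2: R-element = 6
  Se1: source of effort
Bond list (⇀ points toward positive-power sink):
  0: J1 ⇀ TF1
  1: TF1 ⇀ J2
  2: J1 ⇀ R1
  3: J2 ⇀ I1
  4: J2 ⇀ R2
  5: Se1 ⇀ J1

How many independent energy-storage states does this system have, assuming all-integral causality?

bond 5 stroke at J1  (Se1 (Se) sets effort on bond)
bond 0 stroke at TF1  (0-jn J1 has e-setter on 5)
bond 2 stroke at R1  (J1 effort already set via bond 5)
bond 1 stroke at J2  (TF1 one-in-one-out from 0)
bond 3 stroke at I1  (I1: I, integral causality)
bond 4 stroke at J2  (common-f at J2 fixed by 3)

1  (I1 all integral)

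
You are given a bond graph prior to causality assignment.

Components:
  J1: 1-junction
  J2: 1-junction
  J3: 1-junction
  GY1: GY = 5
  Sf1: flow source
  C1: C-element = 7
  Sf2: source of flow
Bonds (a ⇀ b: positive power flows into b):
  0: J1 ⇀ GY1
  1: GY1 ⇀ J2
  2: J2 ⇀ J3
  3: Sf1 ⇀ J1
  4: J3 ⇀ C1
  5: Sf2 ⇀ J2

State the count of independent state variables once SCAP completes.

1  (C1 all integral)

b3 |Sf1  (Sf1 (Sf) sets flow on bond)
b5 |Sf2  (Sf2: flow source, stroke at near end)
b0 |J1  (1-jn J1 has f-setter on 3)
b1 |J2  (J2 flow already set via bond 5)
b2 |J2  (1-jn J2 has f-setter on 5)
b4 |J3  (J3: bond 2 brought flow, rest push out)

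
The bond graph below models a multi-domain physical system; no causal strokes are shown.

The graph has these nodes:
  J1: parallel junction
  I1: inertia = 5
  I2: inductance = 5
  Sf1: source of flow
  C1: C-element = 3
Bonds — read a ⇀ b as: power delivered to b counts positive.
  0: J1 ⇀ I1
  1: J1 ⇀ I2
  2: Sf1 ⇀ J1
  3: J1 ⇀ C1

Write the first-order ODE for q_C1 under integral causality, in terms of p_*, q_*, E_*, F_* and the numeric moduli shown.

β2 →Sf1  (Sf1: flow source, stroke at near end)
β0 →I1  (I1: I, integral causality)
β1 →I2  (I2: I, integral causality)
β3 →J1  (J1: last free bond brings effort in)

dq_C1/dt = F_Sf1 - p_I1/5 - p_I2/5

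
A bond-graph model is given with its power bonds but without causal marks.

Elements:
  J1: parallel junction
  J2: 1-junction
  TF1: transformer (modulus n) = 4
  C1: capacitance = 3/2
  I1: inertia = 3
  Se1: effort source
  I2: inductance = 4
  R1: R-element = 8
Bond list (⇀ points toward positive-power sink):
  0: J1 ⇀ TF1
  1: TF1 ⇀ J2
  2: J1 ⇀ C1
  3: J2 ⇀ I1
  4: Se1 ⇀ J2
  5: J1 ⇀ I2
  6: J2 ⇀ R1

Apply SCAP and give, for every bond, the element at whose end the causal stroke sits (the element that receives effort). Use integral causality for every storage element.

β0 |TF1
β1 |J2
β2 |J1
β3 |I1
β4 |J2
β5 |I2
β6 |J2

b4 stroke→J2  (Se1 (Se) sets effort on bond)
b2 stroke→J1  (prefer integral on C1)
b0 stroke→TF1  (J1 effort already set via bond 2)
b5 stroke→I2  (common-e at J1 fixed by 2)
b1 stroke→J2  (TF1 one-in-one-out from 0)
b3 stroke→I1  (I1 outputs flow p/I1)
b6 stroke→J2  (J2 flow already set via bond 3)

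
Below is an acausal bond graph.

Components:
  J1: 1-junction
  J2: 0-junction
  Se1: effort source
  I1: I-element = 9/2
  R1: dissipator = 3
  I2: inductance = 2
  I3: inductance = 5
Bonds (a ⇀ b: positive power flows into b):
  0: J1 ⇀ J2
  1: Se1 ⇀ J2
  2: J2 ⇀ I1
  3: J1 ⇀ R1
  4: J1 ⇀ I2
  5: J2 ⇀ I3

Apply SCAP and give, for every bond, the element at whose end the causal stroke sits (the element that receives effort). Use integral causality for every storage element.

bond 1 stroke→J2  (source Se1 imposes e)
bond 0 stroke→J1  (J2 effort already set via bond 1)
bond 2 stroke→I1  (0-jn J2 has e-setter on 1)
bond 5 stroke→I3  (J2: bond 1 brought effort, rest push out)
bond 4 stroke→I2  (I2: I, integral causality)
bond 3 stroke→J1  (J1 flow already set via bond 4)

#0 stroke at J1
#1 stroke at J2
#2 stroke at I1
#3 stroke at J1
#4 stroke at I2
#5 stroke at I3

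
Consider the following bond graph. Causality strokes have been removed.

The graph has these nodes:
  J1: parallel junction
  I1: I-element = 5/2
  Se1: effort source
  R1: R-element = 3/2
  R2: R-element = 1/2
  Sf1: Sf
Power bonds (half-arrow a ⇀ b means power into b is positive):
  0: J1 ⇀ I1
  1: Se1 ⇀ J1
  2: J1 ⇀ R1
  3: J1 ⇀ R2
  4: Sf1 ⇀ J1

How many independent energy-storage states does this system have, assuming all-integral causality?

#1 →J1  (Se1 fixes effort; stroke away)
#4 →Sf1  (Sf1 (Sf) sets flow on bond)
#0 →I1  (common-e at J1 fixed by 1)
#2 →R1  (J1 effort already set via bond 1)
#3 →R2  (J1: bond 1 brought effort, rest push out)

1  (I1 all integral)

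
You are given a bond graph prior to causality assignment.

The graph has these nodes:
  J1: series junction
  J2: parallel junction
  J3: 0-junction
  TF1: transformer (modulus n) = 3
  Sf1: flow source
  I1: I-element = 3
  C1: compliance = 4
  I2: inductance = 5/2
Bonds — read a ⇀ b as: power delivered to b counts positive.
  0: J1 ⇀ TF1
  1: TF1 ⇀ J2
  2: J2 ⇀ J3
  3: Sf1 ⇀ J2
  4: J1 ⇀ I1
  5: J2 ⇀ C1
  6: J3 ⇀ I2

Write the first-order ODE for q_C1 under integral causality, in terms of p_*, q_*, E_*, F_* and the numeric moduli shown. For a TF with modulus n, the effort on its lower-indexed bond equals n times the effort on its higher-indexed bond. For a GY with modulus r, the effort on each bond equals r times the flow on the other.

b3 stroke→Sf1  (source Sf1 imposes f)
b4 stroke→I1  (I1 integral (f out))
b0 stroke→J1  (1-jn J1 has f-setter on 4)
b1 stroke→TF1  (through TF1, causality passes straight; one stroke at TF1)
b5 stroke→J2  (prefer integral on C1)
b2 stroke→J3  (J2 effort already set via bond 5)
b6 stroke→I2  (0-jn J3 has e-setter on 2)

dq_C1/dt = F_Sf1 + p_I1 - 2*p_I2/5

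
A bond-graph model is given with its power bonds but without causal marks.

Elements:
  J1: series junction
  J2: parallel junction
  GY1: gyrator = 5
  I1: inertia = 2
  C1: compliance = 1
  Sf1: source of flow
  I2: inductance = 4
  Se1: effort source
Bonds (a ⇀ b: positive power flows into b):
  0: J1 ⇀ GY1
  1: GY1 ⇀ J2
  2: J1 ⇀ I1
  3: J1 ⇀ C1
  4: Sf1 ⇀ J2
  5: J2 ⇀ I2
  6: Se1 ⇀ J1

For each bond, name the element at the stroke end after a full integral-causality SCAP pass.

b0 |J1
b1 |J2
b2 |I1
b3 |J1
b4 |Sf1
b5 |I2
b6 |J1

#4 →Sf1  (source Sf1 imposes f)
#6 →J1  (Se1 (Se) sets effort on bond)
#2 →I1  (I1 outputs flow p/I1)
#0 →J1  (1-jn J1 has f-setter on 2)
#3 →J1  (1-jn J1 has f-setter on 2)
#1 →J2  (through GY1, causality inverts; strokes same side of GY1)
#5 →I2  (common-e at J2 fixed by 1)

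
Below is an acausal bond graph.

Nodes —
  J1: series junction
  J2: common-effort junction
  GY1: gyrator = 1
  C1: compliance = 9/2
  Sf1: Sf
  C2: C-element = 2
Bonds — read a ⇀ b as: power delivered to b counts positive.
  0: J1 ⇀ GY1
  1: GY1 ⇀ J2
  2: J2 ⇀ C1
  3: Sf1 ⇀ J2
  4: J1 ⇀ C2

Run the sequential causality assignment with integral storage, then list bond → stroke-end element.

β0 stroke at GY1
β1 stroke at GY1
β2 stroke at J2
β3 stroke at Sf1
β4 stroke at J1

#3 |Sf1  (Sf1 fixes flow; stroke at Sf1)
#2 |J2  (C1 integral (e out))
#1 |GY1  (common-e at J2 fixed by 2)
#0 |GY1  (through GY1, causality inverts; strokes same side of GY1)
#4 |J1  (1-jn J1 has f-setter on 0)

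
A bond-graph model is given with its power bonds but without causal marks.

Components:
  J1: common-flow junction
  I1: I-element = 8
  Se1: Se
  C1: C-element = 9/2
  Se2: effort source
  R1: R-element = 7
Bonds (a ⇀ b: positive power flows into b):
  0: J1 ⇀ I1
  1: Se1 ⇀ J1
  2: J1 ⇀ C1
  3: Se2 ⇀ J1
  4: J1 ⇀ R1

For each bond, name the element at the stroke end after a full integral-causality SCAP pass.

bond 1 |J1  (Se1 (Se) sets effort on bond)
bond 3 |J1  (Se2: effort source, stroke at far end)
bond 0 |I1  (I1 integral (f out))
bond 2 |J1  (J1 flow already set via bond 0)
bond 4 |J1  (common-f at J1 fixed by 0)

β0 |I1
β1 |J1
β2 |J1
β3 |J1
β4 |J1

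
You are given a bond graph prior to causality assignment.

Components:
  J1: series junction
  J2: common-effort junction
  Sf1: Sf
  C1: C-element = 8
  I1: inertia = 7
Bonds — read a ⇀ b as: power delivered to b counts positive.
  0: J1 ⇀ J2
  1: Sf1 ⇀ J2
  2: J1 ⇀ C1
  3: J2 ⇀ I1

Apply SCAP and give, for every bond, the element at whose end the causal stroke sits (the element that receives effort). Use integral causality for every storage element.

bond 0 stroke→J2
bond 1 stroke→Sf1
bond 2 stroke→J1
bond 3 stroke→I1

β1 |Sf1  (Sf1: flow source, stroke at near end)
β2 |J1  (C1 integral (e out))
β0 |J2  (closing 1-jn rule on J1)
β3 |I1  (0-jn J2 has e-setter on 0)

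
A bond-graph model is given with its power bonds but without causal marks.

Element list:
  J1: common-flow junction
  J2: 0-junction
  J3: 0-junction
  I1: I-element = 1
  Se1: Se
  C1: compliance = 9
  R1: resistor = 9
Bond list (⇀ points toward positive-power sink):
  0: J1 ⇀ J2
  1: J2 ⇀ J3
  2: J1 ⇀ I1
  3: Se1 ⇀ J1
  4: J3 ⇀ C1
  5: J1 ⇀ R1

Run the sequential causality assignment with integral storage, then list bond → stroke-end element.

β3 stroke at J1  (Se1 (Se) sets effort on bond)
β2 stroke at I1  (I1 outputs flow p/I1)
β0 stroke at J1  (J1 flow already set via bond 2)
β5 stroke at J1  (1-jn J1 has f-setter on 2)
β1 stroke at J2  (closing 0-jn rule on J2)
β4 stroke at J3  (only one effort-in slot at J3)

β0 |J1
β1 |J2
β2 |I1
β3 |J1
β4 |J3
β5 |J1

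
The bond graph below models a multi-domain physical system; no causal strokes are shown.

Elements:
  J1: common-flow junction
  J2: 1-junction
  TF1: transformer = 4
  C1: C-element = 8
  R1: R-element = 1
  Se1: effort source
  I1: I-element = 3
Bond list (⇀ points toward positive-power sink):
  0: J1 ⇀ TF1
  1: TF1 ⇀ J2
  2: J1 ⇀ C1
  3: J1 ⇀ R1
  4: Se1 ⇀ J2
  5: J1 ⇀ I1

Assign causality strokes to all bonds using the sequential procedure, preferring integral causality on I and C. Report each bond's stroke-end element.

b4 stroke→J2  (Se1 (Se) sets effort on bond)
b1 stroke→TF1  (closing 1-jn rule on J2)
b0 stroke→J1  (TF1: transformer flips bond 1)
b2 stroke→J1  (C1 integral (e out))
b5 stroke→I1  (I1: I, integral causality)
b3 stroke→J1  (J1 flow already set via bond 5)

β0 |J1
β1 |TF1
β2 |J1
β3 |J1
β4 |J2
β5 |I1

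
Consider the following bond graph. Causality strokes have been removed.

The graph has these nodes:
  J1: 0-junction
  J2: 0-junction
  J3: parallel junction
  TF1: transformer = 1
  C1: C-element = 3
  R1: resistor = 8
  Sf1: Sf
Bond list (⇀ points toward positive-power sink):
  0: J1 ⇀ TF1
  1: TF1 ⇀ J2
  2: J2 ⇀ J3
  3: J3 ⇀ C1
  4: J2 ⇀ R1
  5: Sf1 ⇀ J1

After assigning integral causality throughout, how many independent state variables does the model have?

1  (C1 all integral)

β5 →Sf1  (Sf1 (Sf) sets flow on bond)
β0 →J1  (closing 0-jn rule on J1)
β1 →TF1  (TF TF1: opposite of bond 0)
β3 →J3  (C1 integral (e out))
β2 →J2  (J3 effort already set via bond 3)
β4 →R1  (J2: bond 2 brought effort, rest push out)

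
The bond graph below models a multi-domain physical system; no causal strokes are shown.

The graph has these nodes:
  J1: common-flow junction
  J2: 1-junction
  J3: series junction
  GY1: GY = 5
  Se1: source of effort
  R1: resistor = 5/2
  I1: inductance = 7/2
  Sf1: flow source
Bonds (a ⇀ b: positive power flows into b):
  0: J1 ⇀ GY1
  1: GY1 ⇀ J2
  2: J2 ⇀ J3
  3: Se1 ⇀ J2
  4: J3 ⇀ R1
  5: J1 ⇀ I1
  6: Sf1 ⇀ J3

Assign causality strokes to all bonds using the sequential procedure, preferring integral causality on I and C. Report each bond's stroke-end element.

b3 |J2  (Se1 (Se) sets effort on bond)
b6 |Sf1  (Sf1 fixes flow; stroke at Sf1)
b2 |J3  (J3: bond 6 brought flow, rest push out)
b4 |J3  (J3: bond 6 brought flow, rest push out)
b1 |J2  (1-jn J2 has f-setter on 2)
b0 |J1  (GY1: gyrator matches bond 1)
b5 |I1  (J1 needs exactly one f-in)

#0 →J1
#1 →J2
#2 →J3
#3 →J2
#4 →J3
#5 →I1
#6 →Sf1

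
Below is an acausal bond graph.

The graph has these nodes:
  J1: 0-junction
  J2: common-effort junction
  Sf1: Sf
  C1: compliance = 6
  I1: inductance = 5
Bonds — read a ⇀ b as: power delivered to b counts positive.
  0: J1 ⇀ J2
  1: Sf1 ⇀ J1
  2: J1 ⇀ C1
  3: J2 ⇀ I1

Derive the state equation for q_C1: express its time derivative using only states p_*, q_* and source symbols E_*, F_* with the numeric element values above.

b1 →Sf1  (source Sf1 imposes f)
b2 →J1  (prefer integral on C1)
b0 →J2  (common-e at J1 fixed by 2)
b3 →I1  (J2: bond 0 brought effort, rest push out)

dq_C1/dt = F_Sf1 - p_I1/5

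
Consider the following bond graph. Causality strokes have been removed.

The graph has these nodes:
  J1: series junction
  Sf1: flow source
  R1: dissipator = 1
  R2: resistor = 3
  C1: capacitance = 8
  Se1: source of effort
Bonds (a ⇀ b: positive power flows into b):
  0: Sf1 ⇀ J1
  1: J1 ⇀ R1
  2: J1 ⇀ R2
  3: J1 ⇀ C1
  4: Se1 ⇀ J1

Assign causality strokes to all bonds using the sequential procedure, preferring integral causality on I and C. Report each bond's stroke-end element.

b0 stroke at Sf1
b1 stroke at J1
b2 stroke at J1
b3 stroke at J1
b4 stroke at J1

b0 stroke at Sf1  (Sf1: flow source, stroke at near end)
b4 stroke at J1  (Se1 fixes effort; stroke away)
b1 stroke at J1  (1-jn J1 has f-setter on 0)
b2 stroke at J1  (common-f at J1 fixed by 0)
b3 stroke at J1  (J1 flow already set via bond 0)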